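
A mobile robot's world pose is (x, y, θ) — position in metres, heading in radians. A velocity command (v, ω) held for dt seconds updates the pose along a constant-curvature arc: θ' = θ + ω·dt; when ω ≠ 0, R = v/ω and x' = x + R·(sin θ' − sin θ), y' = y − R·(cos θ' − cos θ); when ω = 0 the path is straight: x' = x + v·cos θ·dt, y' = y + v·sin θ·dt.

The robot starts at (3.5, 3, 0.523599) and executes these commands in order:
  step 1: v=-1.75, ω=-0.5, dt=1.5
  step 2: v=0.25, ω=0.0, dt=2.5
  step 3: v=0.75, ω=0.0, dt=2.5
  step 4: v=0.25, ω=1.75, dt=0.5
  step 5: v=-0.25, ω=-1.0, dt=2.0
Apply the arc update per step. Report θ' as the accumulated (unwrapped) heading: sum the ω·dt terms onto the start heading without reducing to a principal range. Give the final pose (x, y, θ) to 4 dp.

step 1: θ'=-0.2264 (R=3.5000) → pose (0.9643, 2.6204, -0.2264)
step 2: θ'=-0.2264 (straight) → pose (1.5734, 2.4801, -0.2264)
step 3: θ'=-0.2264 (straight) → pose (3.4005, 2.0592, -0.2264)
step 4: θ'=0.6486 (R=0.1429) → pose (3.5189, 2.0846, 0.6486)
step 5: θ'=-1.3514 (R=0.2500) → pose (3.1239, 2.2294, -1.3514)

(3.1239, 2.2294, -1.3514)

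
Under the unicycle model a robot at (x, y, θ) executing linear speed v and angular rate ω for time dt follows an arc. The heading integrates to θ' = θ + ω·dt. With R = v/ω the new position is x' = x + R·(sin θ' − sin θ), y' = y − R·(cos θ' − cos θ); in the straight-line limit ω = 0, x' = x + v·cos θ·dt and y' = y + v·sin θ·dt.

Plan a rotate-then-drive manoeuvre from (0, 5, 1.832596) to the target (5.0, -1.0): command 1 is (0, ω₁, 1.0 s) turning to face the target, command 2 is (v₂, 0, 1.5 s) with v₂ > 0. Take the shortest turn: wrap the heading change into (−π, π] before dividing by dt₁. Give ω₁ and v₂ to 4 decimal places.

ω₁ = -2.7087, v₂ = 5.2068

heading to target = atan2(-1−5, 5−0) = -0.8761
Δθ = wrap(-0.8761 − 1.8326) = -2.7087; ω₁ = Δθ/dt₁ = -2.7087
distance = √((5−0)² + (-1−5)²) = 7.8102; v₂ = distance/dt₂ = 5.2068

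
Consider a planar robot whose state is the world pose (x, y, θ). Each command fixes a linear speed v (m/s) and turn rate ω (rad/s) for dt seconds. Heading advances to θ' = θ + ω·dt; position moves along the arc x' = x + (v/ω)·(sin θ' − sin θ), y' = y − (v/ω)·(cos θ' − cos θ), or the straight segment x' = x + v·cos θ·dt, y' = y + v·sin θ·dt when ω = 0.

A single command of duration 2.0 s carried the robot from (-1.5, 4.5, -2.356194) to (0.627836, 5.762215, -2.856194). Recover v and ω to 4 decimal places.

v = -1.2500, ω = -0.2500

Δθ = -2.856194 − -2.356194 = -0.500000
ω = Δθ/dt = -0.500000/2.0 = -0.2500
R = Δx/(sin θ' − sin θ) = 5.0000
v = R·ω = 5.0000·-0.2500 = -1.2500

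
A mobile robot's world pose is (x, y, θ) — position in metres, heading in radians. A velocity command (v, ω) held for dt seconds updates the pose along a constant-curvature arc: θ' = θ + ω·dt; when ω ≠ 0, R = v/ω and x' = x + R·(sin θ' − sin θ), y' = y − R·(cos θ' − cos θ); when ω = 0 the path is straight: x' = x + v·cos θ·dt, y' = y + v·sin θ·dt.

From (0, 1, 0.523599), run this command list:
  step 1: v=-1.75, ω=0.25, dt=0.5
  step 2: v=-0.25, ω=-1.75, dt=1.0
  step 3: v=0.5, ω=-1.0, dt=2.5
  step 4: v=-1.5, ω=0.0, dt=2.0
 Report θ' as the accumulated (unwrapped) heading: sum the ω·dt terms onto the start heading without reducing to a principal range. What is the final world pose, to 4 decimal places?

(1.0784, -1.4400, -3.6014)

step 1: θ'=0.6486 (R=-7.0000) → pose (-0.7285, 0.5163, 0.6486)
step 2: θ'=-1.1014 (R=0.1429) → pose (-0.9422, 0.5656, -1.1014)
step 3: θ'=-3.6014 (R=-0.5000) → pose (-1.6100, -0.1087, -3.6014)
step 4: θ'=-3.6014 (straight) → pose (1.0784, -1.4400, -3.6014)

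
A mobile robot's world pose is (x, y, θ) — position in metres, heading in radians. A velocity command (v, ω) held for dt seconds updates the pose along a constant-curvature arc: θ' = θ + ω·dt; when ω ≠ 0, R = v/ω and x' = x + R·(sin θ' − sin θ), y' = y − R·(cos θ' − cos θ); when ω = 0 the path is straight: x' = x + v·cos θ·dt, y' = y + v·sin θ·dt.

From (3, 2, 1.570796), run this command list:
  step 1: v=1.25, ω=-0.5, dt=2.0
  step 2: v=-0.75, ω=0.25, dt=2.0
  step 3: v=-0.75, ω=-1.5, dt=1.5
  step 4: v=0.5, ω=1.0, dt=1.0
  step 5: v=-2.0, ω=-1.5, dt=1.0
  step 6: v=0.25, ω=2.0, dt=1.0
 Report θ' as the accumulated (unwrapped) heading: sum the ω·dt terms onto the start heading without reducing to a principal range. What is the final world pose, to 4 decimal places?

(1.6853, 4.0894, 0.3208)

step 1: θ'=0.5708 (R=-2.5000) → pose (4.1492, 4.1037, 0.5708)
step 2: θ'=1.0708 (R=-3.0000) → pose (3.1374, 3.0175, 1.0708)
step 3: θ'=-1.1792 (R=0.5000) → pose (2.2365, 3.0664, -1.1792)
step 4: θ'=-0.1792 (R=0.5000) → pose (2.6095, 2.7653, -0.1792)
step 5: θ'=-1.6792 (R=1.3333) → pose (1.5216, 4.2215, -1.6792)
step 6: θ'=0.3208 (R=0.1250) → pose (1.6853, 4.0894, 0.3208)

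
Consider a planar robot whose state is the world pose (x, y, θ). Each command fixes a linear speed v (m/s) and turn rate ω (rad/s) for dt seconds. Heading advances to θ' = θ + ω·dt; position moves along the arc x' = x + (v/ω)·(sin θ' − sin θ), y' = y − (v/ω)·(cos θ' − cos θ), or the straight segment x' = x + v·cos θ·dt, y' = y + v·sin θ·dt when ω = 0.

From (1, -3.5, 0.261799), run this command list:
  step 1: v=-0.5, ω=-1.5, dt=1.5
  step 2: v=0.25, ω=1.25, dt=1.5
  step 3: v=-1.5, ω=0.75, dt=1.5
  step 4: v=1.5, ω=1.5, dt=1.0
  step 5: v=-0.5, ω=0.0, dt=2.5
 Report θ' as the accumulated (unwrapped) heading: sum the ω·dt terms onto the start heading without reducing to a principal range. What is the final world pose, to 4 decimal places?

step 1: θ'=-1.9882 (R=0.3333) → pose (0.6090, -3.0429, -1.9882)
step 2: θ'=-0.1132 (R=0.2000) → pose (0.7692, -3.3227, -0.1132)
step 3: θ'=1.0118 (R=-2.0000) → pose (-1.1522, -4.2492, 1.0118)
step 4: θ'=2.5118 (R=1.0000) → pose (-1.4111, -2.9107, 2.5118)
step 5: θ'=2.5118 (straight) → pose (-0.4009, -3.6470, 2.5118)

(-0.4009, -3.6470, 2.5118)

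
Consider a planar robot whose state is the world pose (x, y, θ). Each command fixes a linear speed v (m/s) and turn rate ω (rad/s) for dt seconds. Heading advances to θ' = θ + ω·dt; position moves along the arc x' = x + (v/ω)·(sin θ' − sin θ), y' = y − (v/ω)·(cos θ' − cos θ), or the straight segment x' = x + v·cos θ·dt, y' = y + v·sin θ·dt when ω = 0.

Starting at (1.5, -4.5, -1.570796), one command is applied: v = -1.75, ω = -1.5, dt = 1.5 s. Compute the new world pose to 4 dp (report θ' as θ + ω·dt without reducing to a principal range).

θ' = -1.5708 + -1.5·1.5 = -3.8208
R = v/ω = -1.75/-1.5 = 1.1667
x' = 1.5 + 1.1667·(sin -3.8208 − sin -1.5708) = 3.3995
y' = -4.5 − 1.1667·(cos -3.8208 − cos -1.5708) = -3.5922

(3.3995, -3.5922, -3.8208)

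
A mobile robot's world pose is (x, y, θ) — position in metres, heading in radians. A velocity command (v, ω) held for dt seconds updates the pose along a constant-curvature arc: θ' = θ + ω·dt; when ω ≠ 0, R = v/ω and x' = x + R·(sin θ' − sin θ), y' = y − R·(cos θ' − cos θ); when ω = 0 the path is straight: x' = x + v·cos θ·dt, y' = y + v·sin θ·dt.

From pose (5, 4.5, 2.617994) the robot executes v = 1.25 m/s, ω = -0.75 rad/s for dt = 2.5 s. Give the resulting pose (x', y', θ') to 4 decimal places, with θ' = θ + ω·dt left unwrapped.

(4.7058, 7.1708, 0.7430)

θ' = 2.6180 + -0.75·2.5 = 0.7430
R = v/ω = 1.25/-0.75 = -1.6667
x' = 5 + -1.6667·(sin 0.7430 − sin 2.6180) = 4.7058
y' = 4.5 − -1.6667·(cos 0.7430 − cos 2.6180) = 7.1708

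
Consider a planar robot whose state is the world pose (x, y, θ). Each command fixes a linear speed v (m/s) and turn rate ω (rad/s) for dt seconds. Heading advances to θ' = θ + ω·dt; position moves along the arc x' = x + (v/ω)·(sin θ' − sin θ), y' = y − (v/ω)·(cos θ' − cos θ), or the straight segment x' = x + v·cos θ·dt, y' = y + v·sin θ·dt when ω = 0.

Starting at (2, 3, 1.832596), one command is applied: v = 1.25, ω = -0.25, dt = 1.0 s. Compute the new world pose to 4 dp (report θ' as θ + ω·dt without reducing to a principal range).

(1.8300, 4.2351, 1.5826)

θ' = 1.8326 + -0.25·1.0 = 1.5826
R = v/ω = 1.25/-0.25 = -5.0000
x' = 2 + -5.0000·(sin 1.5826 − sin 1.8326) = 1.8300
y' = 3 − -5.0000·(cos 1.5826 − cos 1.8326) = 4.2351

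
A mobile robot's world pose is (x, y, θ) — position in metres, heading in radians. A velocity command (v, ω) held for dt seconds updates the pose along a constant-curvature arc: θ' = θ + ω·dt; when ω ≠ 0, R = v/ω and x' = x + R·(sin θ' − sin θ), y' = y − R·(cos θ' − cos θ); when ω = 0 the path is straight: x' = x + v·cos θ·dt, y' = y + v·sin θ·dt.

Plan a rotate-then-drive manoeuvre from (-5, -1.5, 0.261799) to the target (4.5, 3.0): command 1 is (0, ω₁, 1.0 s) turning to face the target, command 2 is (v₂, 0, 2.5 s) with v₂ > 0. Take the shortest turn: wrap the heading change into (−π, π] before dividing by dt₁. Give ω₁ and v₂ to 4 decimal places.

heading to target = atan2(3−-1.5, 4.5−-5) = 0.4424
Δθ = wrap(0.4424 − 0.2618) = 0.1806; ω₁ = Δθ/dt₁ = 0.1806
distance = √((4.5−-5)² + (3−-1.5)²) = 10.5119; v₂ = distance/dt₂ = 4.2048

ω₁ = 0.1806, v₂ = 4.2048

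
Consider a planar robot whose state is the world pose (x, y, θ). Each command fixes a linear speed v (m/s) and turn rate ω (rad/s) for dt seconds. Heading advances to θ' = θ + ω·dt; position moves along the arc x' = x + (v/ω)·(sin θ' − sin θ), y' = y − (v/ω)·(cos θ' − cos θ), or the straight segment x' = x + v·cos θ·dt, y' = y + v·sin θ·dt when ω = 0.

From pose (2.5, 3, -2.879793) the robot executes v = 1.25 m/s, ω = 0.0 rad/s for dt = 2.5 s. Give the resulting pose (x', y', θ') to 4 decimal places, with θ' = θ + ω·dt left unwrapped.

θ' = -2.8798 + 0.0·2.5 = -2.8798
ω = 0 → straight: x' = 2.5 + 1.25·cos(-2.8798)·2.5 = -0.5185
y' = 3 + 1.25·sin(-2.8798)·2.5 = 2.1912

(-0.5185, 2.1912, -2.8798)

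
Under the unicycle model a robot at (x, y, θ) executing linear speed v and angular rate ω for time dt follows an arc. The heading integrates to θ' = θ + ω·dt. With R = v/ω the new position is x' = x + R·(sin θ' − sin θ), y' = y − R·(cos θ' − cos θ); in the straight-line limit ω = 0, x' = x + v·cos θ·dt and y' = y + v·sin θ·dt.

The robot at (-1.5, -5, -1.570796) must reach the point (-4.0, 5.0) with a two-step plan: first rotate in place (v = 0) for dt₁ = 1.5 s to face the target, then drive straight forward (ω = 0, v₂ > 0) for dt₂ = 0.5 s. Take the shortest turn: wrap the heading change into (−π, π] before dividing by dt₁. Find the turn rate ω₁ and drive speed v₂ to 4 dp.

ω₁ = -1.9311, v₂ = 20.6155

heading to target = atan2(5−-5, -4−-1.5) = 1.8158
Δθ = wrap(1.8158 − -1.5708) = -2.8966; ω₁ = Δθ/dt₁ = -1.9311
distance = √((-4−-1.5)² + (5−-5)²) = 10.3078; v₂ = distance/dt₂ = 20.6155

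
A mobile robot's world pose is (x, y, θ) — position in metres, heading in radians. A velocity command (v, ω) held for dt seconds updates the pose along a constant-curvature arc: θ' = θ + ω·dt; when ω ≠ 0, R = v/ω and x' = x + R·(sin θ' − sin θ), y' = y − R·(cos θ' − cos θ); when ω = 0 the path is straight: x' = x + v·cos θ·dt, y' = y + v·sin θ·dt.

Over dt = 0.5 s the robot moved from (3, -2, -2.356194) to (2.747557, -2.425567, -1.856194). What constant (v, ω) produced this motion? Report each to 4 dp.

Δθ = -1.856194 − -2.356194 = 0.500000
ω = Δθ/dt = 0.500000/0.5 = 1.0000
R = −Δy/(cos θ' − cos θ) = 1.0000
v = R·ω = 1.0000·1.0000 = 1.0000

v = 1.0000, ω = 1.0000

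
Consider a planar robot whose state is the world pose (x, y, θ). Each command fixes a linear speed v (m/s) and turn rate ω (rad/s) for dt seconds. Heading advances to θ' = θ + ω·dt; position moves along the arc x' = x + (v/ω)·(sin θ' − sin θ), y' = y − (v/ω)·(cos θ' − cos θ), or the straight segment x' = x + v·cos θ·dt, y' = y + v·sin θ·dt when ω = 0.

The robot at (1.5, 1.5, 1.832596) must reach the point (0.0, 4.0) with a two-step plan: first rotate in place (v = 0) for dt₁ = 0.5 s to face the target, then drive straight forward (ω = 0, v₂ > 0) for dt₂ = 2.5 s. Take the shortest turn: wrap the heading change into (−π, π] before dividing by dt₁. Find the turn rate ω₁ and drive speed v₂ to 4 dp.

heading to target = atan2(4−1.5, 0−1.5) = 2.1112
Δθ = wrap(2.1112 − 1.8326) = 0.2786; ω₁ = Δθ/dt₁ = 0.5572
distance = √((0−1.5)² + (4−1.5)²) = 2.9155; v₂ = distance/dt₂ = 1.1662

ω₁ = 0.5572, v₂ = 1.1662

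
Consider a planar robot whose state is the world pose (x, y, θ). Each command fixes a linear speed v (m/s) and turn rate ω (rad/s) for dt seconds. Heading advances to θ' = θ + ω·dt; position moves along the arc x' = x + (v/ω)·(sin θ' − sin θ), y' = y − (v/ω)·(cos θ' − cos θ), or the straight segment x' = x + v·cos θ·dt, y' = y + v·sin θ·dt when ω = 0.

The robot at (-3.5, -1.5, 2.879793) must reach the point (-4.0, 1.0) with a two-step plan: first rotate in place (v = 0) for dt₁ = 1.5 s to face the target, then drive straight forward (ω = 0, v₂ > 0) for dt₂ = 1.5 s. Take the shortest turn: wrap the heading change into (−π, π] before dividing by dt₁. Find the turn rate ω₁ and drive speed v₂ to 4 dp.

heading to target = atan2(1−-1.5, -4−-3.5) = 1.7682
Δθ = wrap(1.7682 − 2.8798) = -1.1116; ω₁ = Δθ/dt₁ = -0.7411
distance = √((-4−-3.5)² + (1−-1.5)²) = 2.5495; v₂ = distance/dt₂ = 1.6997

ω₁ = -0.7411, v₂ = 1.6997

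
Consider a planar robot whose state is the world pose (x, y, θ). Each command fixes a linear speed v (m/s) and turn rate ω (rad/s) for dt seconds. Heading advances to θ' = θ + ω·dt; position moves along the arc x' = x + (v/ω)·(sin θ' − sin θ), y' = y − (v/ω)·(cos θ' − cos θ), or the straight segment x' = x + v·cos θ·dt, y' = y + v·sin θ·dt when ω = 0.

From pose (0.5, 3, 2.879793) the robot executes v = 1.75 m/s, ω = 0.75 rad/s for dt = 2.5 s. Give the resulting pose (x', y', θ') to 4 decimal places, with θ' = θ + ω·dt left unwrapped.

θ' = 2.8798 + 0.75·2.5 = 4.7548
R = v/ω = 1.75/0.75 = 2.3333
x' = 0.5 + 2.3333·(sin 4.7548 − sin 2.8798) = -2.4351
y' = 3 − 2.3333·(cos 4.7548 − cos 2.8798) = 0.6473

(-2.4351, 0.6473, 4.7548)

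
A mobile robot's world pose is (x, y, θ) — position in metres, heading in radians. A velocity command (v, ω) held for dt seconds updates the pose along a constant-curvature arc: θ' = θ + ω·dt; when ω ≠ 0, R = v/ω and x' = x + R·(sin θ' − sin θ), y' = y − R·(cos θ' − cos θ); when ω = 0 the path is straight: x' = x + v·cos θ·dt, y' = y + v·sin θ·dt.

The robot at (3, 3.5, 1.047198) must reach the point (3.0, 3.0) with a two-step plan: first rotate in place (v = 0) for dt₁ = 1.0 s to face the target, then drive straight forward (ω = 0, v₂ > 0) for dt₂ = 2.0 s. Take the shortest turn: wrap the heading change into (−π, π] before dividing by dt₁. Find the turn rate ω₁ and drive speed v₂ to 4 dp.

ω₁ = -2.6180, v₂ = 0.2500

heading to target = atan2(3−3.5, 3−3) = -1.5708
Δθ = wrap(-1.5708 − 1.0472) = -2.6180; ω₁ = Δθ/dt₁ = -2.6180
distance = √((3−3)² + (3−3.5)²) = 0.5000; v₂ = distance/dt₂ = 0.2500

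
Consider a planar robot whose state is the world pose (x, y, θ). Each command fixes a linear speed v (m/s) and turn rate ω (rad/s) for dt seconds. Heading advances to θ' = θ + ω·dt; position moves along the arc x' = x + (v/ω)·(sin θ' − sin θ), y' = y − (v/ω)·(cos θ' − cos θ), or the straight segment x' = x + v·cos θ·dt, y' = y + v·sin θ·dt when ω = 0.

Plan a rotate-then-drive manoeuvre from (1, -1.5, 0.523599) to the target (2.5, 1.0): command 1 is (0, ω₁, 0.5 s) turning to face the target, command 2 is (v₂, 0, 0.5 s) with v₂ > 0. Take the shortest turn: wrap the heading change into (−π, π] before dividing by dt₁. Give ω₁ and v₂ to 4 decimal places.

heading to target = atan2(1−-1.5, 2.5−1) = 1.0304
Δθ = wrap(1.0304 − 0.5236) = 0.5068; ω₁ = Δθ/dt₁ = 1.0136
distance = √((2.5−1)² + (1−-1.5)²) = 2.9155; v₂ = distance/dt₂ = 5.8310

ω₁ = 1.0136, v₂ = 5.8310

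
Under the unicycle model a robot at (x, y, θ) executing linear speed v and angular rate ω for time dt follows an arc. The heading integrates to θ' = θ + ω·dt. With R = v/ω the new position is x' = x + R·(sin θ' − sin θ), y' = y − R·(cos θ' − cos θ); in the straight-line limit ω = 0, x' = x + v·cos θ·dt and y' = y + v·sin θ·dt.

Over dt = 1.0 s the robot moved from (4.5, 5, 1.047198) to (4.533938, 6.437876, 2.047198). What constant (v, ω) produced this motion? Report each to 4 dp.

Δθ = 2.047198 − 1.047198 = 1.000000
ω = Δθ/dt = 1.000000/1.0 = 1.0000
R = −Δy/(cos θ' − cos θ) = 1.5000
v = R·ω = 1.5000·1.0000 = 1.5000

v = 1.5000, ω = 1.0000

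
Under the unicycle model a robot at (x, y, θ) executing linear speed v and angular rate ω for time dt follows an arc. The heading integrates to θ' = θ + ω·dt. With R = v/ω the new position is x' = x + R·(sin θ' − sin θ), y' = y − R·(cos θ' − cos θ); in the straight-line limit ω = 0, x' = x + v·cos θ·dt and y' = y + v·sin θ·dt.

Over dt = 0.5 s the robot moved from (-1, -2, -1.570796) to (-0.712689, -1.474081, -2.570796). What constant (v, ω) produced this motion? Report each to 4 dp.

v = -1.2500, ω = -2.0000

Δθ = -2.570796 − -1.570796 = -1.000000
ω = Δθ/dt = -1.000000/0.5 = -2.0000
R = −Δy/(cos θ' − cos θ) = 0.6250
v = R·ω = 0.6250·-2.0000 = -1.2500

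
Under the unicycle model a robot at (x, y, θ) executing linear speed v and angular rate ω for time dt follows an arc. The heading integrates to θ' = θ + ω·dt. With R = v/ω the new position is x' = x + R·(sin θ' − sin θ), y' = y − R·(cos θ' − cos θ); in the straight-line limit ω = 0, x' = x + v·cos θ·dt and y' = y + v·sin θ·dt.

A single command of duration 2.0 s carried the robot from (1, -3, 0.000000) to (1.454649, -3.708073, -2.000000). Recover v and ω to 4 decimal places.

Δθ = -2.000000 − 0.000000 = -2.000000
ω = Δθ/dt = -2.000000/2.0 = -1.0000
R = −Δy/(cos θ' − cos θ) = -0.5000
v = R·ω = -0.5000·-1.0000 = 0.5000

v = 0.5000, ω = -1.0000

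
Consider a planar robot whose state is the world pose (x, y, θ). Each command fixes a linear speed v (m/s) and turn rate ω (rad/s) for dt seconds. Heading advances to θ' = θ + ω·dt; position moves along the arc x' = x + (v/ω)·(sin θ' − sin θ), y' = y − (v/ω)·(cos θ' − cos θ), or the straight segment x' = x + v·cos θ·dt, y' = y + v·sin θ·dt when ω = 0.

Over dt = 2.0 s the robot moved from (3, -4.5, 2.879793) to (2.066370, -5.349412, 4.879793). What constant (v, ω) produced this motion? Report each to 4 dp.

v = 0.7500, ω = 1.0000

Δθ = 4.879793 − 2.879793 = 2.000000
ω = Δθ/dt = 2.000000/2.0 = 1.0000
R = Δx/(sin θ' − sin θ) = 0.7500
v = R·ω = 0.7500·1.0000 = 0.7500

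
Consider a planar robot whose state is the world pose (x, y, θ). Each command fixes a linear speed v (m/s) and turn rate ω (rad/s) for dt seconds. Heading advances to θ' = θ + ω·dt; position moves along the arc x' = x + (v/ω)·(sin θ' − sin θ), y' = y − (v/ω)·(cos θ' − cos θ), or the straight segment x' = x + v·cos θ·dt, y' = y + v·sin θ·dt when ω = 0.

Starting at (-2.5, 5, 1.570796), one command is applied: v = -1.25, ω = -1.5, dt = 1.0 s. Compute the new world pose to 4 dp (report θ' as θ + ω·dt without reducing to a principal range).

(-3.2744, 4.1688, 0.0708)

θ' = 1.5708 + -1.5·1.0 = 0.0708
R = v/ω = -1.25/-1.5 = 0.8333
x' = -2.5 + 0.8333·(sin 0.0708 − sin 1.5708) = -3.2744
y' = 5 − 0.8333·(cos 0.0708 − cos 1.5708) = 4.1688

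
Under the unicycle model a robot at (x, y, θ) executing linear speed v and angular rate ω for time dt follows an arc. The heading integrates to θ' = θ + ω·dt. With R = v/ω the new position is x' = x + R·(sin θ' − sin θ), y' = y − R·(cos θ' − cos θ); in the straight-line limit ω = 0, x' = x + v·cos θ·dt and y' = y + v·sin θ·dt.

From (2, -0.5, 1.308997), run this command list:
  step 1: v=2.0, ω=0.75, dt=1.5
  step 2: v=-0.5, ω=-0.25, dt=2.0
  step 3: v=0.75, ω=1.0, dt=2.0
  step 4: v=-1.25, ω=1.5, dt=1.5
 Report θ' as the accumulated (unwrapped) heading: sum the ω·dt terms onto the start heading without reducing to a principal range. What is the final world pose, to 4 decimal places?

step 1: θ'=2.4340 (R=2.6667) → pose (1.1576, 2.2167, 2.4340)
step 2: θ'=1.9340 (R=2.0000) → pose (1.7271, 1.4073, 1.9340)
step 3: θ'=3.9340 (R=0.7500) → pose (0.4920, 1.6675, 3.9340)
step 4: θ'=6.1840 (R=-0.8333) → pose (-0.0189, 3.0818, 6.1840)

(-0.0189, 3.0818, 6.1840)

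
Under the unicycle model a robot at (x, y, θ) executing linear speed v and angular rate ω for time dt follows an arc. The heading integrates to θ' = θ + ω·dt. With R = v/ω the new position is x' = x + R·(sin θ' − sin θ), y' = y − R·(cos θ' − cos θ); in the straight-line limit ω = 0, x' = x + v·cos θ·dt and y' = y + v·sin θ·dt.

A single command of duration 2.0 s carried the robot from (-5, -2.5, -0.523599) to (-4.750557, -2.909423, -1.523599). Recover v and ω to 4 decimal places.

Δθ = -1.523599 − -0.523599 = -1.000000
ω = Δθ/dt = -1.000000/2.0 = -0.5000
R = −Δy/(cos θ' − cos θ) = -0.5000
v = R·ω = -0.5000·-0.5000 = 0.2500

v = 0.2500, ω = -0.5000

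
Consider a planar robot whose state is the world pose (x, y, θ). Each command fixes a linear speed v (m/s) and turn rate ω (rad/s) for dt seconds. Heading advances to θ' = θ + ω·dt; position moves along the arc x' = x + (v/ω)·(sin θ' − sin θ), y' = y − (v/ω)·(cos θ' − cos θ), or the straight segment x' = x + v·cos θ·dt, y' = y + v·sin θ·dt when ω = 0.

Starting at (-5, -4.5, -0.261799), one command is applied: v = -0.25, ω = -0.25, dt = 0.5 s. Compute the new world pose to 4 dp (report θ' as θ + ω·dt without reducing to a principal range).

θ' = -0.2618 + -0.25·0.5 = -0.3868
R = v/ω = -0.25/-0.25 = 1.0000
x' = -5 + 1.0000·(sin -0.3868 − sin -0.2618) = -5.1184
y' = -4.5 − 1.0000·(cos -0.3868 − cos -0.2618) = -4.4602

(-5.1184, -4.4602, -0.3868)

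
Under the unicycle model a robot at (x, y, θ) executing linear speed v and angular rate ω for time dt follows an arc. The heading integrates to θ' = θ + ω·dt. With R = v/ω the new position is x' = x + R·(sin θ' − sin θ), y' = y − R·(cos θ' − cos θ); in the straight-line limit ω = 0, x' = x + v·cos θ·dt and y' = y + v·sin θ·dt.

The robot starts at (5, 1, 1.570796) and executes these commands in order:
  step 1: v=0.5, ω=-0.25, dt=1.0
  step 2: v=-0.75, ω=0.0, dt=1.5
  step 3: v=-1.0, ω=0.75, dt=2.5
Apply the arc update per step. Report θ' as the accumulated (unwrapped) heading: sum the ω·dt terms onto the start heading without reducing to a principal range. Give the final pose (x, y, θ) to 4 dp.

(6.1480, -1.2565, 3.1958)

step 1: θ'=1.3208 (R=-2.0000) → pose (5.0622, 1.4948, 1.3208)
step 2: θ'=1.3208 (straight) → pose (4.7838, 0.4048, 1.3208)
step 3: θ'=3.1958 (R=-1.3333) → pose (6.1480, -1.2565, 3.1958)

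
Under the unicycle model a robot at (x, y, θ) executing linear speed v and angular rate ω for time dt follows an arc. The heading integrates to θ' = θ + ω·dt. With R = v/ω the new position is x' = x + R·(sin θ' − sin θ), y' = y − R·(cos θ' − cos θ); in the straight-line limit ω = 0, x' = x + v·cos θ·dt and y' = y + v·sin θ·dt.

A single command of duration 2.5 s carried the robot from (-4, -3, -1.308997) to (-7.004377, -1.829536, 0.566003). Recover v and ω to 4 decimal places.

v = -1.5000, ω = 0.7500

Δθ = 0.566003 − -1.308997 = 1.875000
ω = Δθ/dt = 1.875000/2.5 = 0.7500
R = Δx/(sin θ' − sin θ) = -2.0000
v = R·ω = -2.0000·0.7500 = -1.5000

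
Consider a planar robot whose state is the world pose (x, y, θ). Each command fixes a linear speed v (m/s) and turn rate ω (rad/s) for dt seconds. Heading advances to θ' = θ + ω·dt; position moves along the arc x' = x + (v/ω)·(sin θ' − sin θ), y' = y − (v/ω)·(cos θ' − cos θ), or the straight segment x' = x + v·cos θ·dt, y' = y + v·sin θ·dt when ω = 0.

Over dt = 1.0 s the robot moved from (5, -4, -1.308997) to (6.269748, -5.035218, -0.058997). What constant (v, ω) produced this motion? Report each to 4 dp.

v = 1.7500, ω = 1.2500

Δθ = -0.058997 − -1.308997 = 1.250000
ω = Δθ/dt = 1.250000/1.0 = 1.2500
R = Δx/(sin θ' − sin θ) = 1.4000
v = R·ω = 1.4000·1.2500 = 1.7500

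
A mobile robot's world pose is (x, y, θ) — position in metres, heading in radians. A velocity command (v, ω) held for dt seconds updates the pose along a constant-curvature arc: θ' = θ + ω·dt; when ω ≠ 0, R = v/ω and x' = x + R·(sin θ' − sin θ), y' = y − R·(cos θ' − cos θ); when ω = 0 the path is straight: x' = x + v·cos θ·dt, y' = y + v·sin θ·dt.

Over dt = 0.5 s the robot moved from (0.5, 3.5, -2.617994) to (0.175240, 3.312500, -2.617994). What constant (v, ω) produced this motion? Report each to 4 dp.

v = 0.7500, ω = 0.0000

Δθ = -2.617994 − -2.617994 = 0.000000
ω = Δθ/dt = 0.000000/0.5 = 0.0000
ω = 0 → v = (Δx·cos θ + Δy·sin θ)/dt = 0.7500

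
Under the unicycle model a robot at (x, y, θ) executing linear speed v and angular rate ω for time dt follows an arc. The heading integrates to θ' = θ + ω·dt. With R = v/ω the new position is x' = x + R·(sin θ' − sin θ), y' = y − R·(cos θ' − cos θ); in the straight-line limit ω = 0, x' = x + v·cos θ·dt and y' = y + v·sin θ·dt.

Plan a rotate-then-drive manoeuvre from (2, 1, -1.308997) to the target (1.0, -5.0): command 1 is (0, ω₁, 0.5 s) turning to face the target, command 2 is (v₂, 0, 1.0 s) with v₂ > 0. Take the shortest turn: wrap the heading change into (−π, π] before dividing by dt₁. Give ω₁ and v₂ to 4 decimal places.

ω₁ = -0.8539, v₂ = 6.0828

heading to target = atan2(-5−1, 1−2) = -1.7359
Δθ = wrap(-1.7359 − -1.3090) = -0.4269; ω₁ = Δθ/dt₁ = -0.8539
distance = √((1−2)² + (-5−1)²) = 6.0828; v₂ = distance/dt₂ = 6.0828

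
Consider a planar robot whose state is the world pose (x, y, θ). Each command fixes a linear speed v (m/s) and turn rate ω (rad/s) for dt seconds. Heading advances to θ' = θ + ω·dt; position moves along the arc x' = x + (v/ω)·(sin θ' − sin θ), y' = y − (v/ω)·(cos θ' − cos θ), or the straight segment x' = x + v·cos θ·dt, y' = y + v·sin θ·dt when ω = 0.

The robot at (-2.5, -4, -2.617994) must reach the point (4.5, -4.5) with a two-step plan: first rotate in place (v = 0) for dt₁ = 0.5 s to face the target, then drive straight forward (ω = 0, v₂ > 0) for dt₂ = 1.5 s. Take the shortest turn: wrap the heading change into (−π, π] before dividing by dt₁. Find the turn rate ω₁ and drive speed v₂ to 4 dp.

ω₁ = 5.0934, v₂ = 4.6786

heading to target = atan2(-4.5−-4, 4.5−-2.5) = -0.0713
Δθ = wrap(-0.0713 − -2.6180) = 2.5467; ω₁ = Δθ/dt₁ = 5.0934
distance = √((4.5−-2.5)² + (-4.5−-4)²) = 7.0178; v₂ = distance/dt₂ = 4.6786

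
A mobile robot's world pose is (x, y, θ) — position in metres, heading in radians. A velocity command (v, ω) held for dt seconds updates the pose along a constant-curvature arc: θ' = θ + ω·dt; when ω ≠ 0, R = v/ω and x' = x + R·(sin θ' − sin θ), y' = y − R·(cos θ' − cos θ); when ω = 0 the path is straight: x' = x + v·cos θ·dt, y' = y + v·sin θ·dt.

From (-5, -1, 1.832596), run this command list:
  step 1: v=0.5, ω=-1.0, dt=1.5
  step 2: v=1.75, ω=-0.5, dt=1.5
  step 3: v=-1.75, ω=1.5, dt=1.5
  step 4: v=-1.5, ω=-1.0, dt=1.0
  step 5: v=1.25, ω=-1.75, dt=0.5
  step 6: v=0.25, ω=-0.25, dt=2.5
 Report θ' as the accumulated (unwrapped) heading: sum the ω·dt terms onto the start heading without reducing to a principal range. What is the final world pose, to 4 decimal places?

step 1: θ'=0.3326 (R=-0.5000) → pose (-4.6803, -0.3980, 0.3326)
step 2: θ'=-0.4174 (R=-3.5000) → pose (-2.1187, -0.5067, -0.4174)
step 3: θ'=1.8326 (R=-1.1667) → pose (-3.7185, -1.8751, 1.8326)
step 4: θ'=0.8326 (R=1.5000) → pose (-4.0579, -3.2728, 0.8326)
step 5: θ'=-0.0424 (R=-0.7143) → pose (-3.4993, -3.0398, -0.0424)
step 6: θ'=-0.6674 (R=-1.0000) → pose (-2.9227, -3.2535, -0.6674)

(-2.9227, -3.2535, -0.6674)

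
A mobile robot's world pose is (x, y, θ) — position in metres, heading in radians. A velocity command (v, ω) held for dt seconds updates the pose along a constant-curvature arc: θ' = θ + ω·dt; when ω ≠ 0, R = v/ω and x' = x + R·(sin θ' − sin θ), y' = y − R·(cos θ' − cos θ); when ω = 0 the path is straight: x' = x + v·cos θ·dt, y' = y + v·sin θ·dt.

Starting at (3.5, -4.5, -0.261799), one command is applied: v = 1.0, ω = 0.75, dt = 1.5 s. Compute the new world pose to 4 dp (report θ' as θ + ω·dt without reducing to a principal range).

(4.8583, -4.0788, 0.8632)

θ' = -0.2618 + 0.75·1.5 = 0.8632
R = v/ω = 1.0/0.75 = 1.3333
x' = 3.5 + 1.3333·(sin 0.8632 − sin -0.2618) = 4.8583
y' = -4.5 − 1.3333·(cos 0.8632 − cos -0.2618) = -4.0788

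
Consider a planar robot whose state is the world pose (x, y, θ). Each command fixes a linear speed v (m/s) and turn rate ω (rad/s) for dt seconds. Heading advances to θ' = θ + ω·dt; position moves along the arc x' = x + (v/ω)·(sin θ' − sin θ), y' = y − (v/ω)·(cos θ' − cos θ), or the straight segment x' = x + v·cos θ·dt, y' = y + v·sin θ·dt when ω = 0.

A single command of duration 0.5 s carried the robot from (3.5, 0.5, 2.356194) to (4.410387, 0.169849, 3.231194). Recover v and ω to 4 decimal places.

v = -2.0000, ω = 1.7500

Δθ = 3.231194 − 2.356194 = 0.875000
ω = Δθ/dt = 0.875000/0.5 = 1.7500
R = Δx/(sin θ' − sin θ) = -1.1429
v = R·ω = -1.1429·1.7500 = -2.0000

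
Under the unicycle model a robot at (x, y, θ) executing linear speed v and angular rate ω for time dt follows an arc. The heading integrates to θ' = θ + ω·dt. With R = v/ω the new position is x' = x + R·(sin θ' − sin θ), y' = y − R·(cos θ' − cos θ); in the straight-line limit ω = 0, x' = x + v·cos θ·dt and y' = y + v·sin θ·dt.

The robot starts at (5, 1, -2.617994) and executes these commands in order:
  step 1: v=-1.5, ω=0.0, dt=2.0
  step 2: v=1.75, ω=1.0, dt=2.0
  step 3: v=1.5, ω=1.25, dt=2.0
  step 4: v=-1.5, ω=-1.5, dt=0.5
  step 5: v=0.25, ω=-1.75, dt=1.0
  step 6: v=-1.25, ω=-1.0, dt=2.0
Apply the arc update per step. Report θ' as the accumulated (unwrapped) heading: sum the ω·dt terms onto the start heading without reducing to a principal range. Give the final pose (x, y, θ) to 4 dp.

step 1: θ'=-2.6180 (straight) → pose (7.5981, 2.5000, -2.6180)
step 2: θ'=-0.6180 (R=1.7500) → pose (7.4591, -0.4419, -0.6180)
step 3: θ'=1.8820 (R=1.2000) → pose (9.2968, 0.9036, 1.8820)
step 4: θ'=1.1320 (R=1.0000) → pose (9.2501, 0.1726, 1.1320)
step 5: θ'=-0.6180 (R=-0.1429) → pose (9.4622, 0.2283, -0.6180)
step 6: θ'=-2.6180 (R=1.2500) → pose (9.5614, 2.3297, -2.6180)

(9.5614, 2.3297, -2.6180)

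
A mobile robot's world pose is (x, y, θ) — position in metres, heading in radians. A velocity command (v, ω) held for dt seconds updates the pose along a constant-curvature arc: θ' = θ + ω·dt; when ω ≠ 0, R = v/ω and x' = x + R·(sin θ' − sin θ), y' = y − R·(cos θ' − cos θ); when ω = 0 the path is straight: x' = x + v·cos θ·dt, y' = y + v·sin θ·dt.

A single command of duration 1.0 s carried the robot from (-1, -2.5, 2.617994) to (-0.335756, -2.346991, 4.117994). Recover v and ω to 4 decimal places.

Δθ = 4.117994 − 2.617994 = 1.500000
ω = Δθ/dt = 1.500000/1.0 = 1.5000
R = Δx/(sin θ' − sin θ) = -0.5000
v = R·ω = -0.5000·1.5000 = -0.7500

v = -0.7500, ω = 1.5000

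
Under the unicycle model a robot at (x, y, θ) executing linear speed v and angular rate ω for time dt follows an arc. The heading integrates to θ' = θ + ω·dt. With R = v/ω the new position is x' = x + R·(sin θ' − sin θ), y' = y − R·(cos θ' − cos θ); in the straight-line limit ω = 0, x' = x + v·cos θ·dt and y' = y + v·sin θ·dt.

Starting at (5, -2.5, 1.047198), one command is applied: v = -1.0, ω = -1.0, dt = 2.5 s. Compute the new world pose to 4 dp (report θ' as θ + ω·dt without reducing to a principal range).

θ' = 1.0472 + -1.0·2.5 = -1.4528
R = v/ω = -1.0/-1.0 = 1.0000
x' = 5 + 1.0000·(sin -1.4528 − sin 1.0472) = 3.1409
y' = -2.5 − 1.0000·(cos -1.4528 − cos 1.0472) = -2.1177

(3.1409, -2.1177, -1.4528)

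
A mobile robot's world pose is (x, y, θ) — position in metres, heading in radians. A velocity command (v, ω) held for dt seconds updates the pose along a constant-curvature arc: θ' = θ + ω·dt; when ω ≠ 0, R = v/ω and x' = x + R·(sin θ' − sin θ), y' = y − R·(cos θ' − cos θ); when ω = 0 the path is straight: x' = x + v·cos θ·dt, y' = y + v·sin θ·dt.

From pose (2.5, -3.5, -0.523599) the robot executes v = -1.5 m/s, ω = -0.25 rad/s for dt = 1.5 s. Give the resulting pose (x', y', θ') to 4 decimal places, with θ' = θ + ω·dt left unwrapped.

θ' = -0.5236 + -0.25·1.5 = -0.8986
R = v/ω = -1.5/-0.25 = 6.0000
x' = 2.5 + 6.0000·(sin -0.8986 − sin -0.5236) = 0.8053
y' = -3.5 − 6.0000·(cos -0.8986 − cos -0.5236) = -2.0401

(0.8053, -2.0401, -0.8986)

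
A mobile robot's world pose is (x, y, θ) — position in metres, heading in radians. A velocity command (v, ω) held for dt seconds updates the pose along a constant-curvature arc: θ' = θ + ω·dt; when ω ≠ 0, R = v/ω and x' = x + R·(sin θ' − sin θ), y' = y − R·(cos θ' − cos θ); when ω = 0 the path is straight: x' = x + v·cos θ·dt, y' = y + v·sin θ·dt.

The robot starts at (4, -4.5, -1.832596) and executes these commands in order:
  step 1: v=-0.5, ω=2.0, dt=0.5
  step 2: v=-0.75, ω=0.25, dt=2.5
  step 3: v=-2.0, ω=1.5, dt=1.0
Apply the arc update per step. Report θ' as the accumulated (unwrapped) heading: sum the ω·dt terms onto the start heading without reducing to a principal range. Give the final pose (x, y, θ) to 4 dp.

step 1: θ'=-0.8326 (R=-0.2500) → pose (3.9434, -4.2671, -0.8326)
step 2: θ'=-0.2076 (R=-3.0000) → pose (2.3427, -3.3503, -0.2076)
step 3: θ'=1.2924 (R=-1.3333) → pose (0.7859, -4.2886, 1.2924)

(0.7859, -4.2886, 1.2924)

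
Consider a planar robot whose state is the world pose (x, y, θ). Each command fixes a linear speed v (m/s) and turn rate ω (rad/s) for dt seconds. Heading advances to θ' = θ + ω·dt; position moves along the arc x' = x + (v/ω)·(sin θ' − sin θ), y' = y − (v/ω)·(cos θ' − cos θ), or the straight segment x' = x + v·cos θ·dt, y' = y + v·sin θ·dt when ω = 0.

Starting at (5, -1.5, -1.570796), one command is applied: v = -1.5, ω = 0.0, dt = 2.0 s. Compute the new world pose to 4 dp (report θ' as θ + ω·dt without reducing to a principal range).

θ' = -1.5708 + 0.0·2.0 = -1.5708
ω = 0 → straight: x' = 5 + -1.5·cos(-1.5708)·2.0 = 5.0000
y' = -1.5 + -1.5·sin(-1.5708)·2.0 = 1.5000

(5.0000, 1.5000, -1.5708)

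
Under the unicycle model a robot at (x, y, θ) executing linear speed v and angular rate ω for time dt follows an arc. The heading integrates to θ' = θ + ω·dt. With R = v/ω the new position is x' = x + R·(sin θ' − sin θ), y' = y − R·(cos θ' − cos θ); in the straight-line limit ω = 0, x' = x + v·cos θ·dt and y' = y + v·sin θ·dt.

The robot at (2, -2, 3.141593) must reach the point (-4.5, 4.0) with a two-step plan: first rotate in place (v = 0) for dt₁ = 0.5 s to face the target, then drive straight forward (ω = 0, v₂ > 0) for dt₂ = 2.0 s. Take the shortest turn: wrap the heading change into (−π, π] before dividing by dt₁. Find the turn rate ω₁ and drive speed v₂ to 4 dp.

heading to target = atan2(4−-2, -4.5−2) = 2.3962
Δθ = wrap(2.3962 − 3.1416) = -0.7454; ω₁ = Δθ/dt₁ = -1.4908
distance = √((-4.5−2)² + (4−-2)²) = 8.8459; v₂ = distance/dt₂ = 4.4230

ω₁ = -1.4908, v₂ = 4.4230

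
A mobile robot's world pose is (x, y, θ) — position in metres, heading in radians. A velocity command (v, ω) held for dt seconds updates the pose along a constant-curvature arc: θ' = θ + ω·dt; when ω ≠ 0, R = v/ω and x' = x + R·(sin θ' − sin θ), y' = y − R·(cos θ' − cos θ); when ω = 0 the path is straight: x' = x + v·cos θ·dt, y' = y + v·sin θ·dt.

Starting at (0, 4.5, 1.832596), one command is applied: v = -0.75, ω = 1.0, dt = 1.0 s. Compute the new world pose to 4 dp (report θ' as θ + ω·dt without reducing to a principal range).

(0.4964, 3.9796, 2.8326)

θ' = 1.8326 + 1.0·1.0 = 2.8326
R = v/ω = -0.75/1.0 = -0.7500
x' = 0 + -0.7500·(sin 2.8326 − sin 1.8326) = 0.4964
y' = 4.5 − -0.7500·(cos 2.8326 − cos 1.8326) = 3.9796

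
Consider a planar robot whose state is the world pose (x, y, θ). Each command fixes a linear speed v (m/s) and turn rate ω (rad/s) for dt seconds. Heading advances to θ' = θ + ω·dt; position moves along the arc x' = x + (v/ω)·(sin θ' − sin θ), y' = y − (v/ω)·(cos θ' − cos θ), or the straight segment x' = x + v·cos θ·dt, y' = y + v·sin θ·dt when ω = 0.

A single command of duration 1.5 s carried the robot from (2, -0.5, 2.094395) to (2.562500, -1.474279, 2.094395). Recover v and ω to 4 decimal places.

v = -0.7500, ω = 0.0000

Δθ = 2.094395 − 2.094395 = 0.000000
ω = Δθ/dt = 0.000000/1.5 = 0.0000
ω = 0 → v = (Δx·cos θ + Δy·sin θ)/dt = -0.7500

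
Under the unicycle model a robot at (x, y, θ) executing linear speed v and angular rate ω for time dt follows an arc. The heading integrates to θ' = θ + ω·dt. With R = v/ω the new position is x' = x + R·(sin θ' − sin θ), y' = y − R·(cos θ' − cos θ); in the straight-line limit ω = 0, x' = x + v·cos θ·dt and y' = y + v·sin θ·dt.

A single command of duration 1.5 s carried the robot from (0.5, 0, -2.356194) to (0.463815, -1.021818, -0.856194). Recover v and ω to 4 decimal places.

v = 0.7500, ω = 1.0000

Δθ = -0.856194 − -2.356194 = 1.500000
ω = Δθ/dt = 1.500000/1.5 = 1.0000
R = −Δy/(cos θ' − cos θ) = 0.7500
v = R·ω = 0.7500·1.0000 = 0.7500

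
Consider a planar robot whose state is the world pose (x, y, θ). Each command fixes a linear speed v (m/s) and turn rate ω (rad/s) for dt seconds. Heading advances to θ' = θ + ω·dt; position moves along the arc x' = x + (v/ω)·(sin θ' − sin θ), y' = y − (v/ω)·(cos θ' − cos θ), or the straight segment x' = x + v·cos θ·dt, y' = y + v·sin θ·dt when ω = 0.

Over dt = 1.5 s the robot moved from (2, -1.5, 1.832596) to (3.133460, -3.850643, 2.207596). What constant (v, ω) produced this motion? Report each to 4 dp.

Δθ = 2.207596 − 1.832596 = 0.375000
ω = Δθ/dt = 0.375000/1.5 = 0.2500
R = −Δy/(cos θ' − cos θ) = -7.0000
v = R·ω = -7.0000·0.2500 = -1.7500

v = -1.7500, ω = 0.2500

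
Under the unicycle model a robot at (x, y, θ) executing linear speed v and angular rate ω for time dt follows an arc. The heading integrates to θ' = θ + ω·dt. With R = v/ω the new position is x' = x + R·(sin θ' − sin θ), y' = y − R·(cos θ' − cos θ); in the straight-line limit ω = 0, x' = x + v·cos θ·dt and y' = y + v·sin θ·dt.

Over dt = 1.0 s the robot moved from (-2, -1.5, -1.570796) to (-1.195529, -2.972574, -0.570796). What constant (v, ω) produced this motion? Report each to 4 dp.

v = 1.7500, ω = 1.0000

Δθ = -0.570796 − -1.570796 = 1.000000
ω = Δθ/dt = 1.000000/1.0 = 1.0000
R = −Δy/(cos θ' − cos θ) = 1.7500
v = R·ω = 1.7500·1.0000 = 1.7500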